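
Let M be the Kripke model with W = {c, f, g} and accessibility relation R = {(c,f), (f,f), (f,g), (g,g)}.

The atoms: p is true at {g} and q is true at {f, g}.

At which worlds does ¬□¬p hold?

{f, g}

c: □¬p is T. ✗
f: □¬p is F. ✓
g: □¬p is F. ✓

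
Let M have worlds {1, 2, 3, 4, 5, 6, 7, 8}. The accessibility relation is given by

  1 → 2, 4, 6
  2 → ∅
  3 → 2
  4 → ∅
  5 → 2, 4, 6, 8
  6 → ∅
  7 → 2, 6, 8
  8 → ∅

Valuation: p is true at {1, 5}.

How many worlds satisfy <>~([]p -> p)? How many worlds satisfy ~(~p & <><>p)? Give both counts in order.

For <>~([]p -> p):
1: successors {2, 4, 6}; ~([]p -> p) there: 2:T, 4:T, 6:T. ✓
2: no successors, so <>~([]p -> p) fails. ✗
3: successors {2}; ~([]p -> p) there: 2:T. ✓
4: no successors, so <>~([]p -> p) fails. ✗
5: successors {2, 4, 6, 8}; ~([]p -> p) there: 2:T, 4:T, 6:T, 8:T. ✓
6: no successors, so <>~([]p -> p) fails. ✗
7: successors {2, 6, 8}; ~([]p -> p) there: 2:T, 6:T, 8:T. ✓
8: no successors, so <>~([]p -> p) fails. ✗
— 4 worlds.
For ~(~p & <><>p):
1: ~p & <><>p is F. ✓
2: ~p & <><>p is F. ✓
3: ~p & <><>p is F. ✓
4: ~p & <><>p is F. ✓
5: ~p & <><>p is F. ✓
6: ~p & <><>p is F. ✓
7: ~p & <><>p is F. ✓
8: ~p & <><>p is F. ✓
— 8 worlds.

4 and 8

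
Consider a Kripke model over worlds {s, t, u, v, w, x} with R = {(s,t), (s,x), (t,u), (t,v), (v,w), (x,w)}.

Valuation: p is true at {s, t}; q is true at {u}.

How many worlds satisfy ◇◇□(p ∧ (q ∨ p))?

2

s: successors {t, x}; ◇□(p ∧ (q ∨ p)) there: t:T, x:T. ✓
t: successors {u, v}; ◇□(p ∧ (q ∨ p)) there: u:F, v:T. ✓
u: no successors, so ◇◇□(p ∧ (q ∨ p)) fails. ✗
v: successors {w}; ◇□(p ∧ (q ∨ p)) there: w:F. ✗
w: no successors, so ◇◇□(p ∧ (q ∨ p)) fails. ✗
x: successors {w}; ◇□(p ∧ (q ∨ p)) there: w:F. ✗
Satisfying worlds: {s, t}.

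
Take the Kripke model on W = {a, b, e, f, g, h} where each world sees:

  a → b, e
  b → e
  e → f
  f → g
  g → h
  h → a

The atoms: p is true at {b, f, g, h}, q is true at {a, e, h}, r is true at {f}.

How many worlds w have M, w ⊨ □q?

a: successors {b, e}; q there: b:F, e:T. ✗
b: successors {e}; q there: e:T. ✓
e: successors {f}; q there: f:F. ✗
f: successors {g}; q there: g:F. ✗
g: successors {h}; q there: h:T. ✓
h: successors {a}; q there: a:T. ✓
Satisfying worlds: {b, g, h}.

3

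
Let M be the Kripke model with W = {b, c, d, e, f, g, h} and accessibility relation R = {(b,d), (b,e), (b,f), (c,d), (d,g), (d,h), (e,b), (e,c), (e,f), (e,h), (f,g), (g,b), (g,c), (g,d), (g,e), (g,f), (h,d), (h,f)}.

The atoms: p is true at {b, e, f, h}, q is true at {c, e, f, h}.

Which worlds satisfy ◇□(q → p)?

b: successors {d, e, f}; □(q → p) there: d:T, e:F, f:T. ✓
c: successors {d}; □(q → p) there: d:T. ✓
d: successors {g, h}; □(q → p) there: g:F, h:T. ✓
e: successors {b, c, f, h}; □(q → p) there: b:T, c:T, f:T, h:T. ✓
f: successors {g}; □(q → p) there: g:F. ✗
g: successors {b, c, d, e, f}; □(q → p) there: b:T, c:T, d:T, e:F, f:T. ✓
h: successors {d, f}; □(q → p) there: d:T, f:T. ✓

{b, c, d, e, g, h}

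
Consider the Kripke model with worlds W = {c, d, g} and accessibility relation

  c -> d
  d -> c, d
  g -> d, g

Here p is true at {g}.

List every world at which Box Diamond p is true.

c: successors {d}; Diamond p there: d:F. ✗
d: successors {c, d}; Diamond p there: c:F, d:F. ✗
g: successors {d, g}; Diamond p there: d:F, g:T. ✗

∅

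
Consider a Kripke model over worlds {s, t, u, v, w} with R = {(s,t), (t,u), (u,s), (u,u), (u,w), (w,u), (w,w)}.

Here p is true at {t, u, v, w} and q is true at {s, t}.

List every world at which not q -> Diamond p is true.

s: not q is F, Diamond p is T. ✓
t: not q is F, Diamond p is T. ✓
u: not q is T, Diamond p is T. ✓
v: not q is T, Diamond p is F. ✗
w: not q is T, Diamond p is T. ✓

{s, t, u, w}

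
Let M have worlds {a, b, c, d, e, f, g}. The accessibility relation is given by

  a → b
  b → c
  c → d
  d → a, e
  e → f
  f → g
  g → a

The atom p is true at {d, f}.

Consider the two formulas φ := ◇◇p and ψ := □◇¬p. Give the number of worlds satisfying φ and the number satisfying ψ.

2 and 5

For ◇◇p:
a: successors {b}; ◇p there: b:F. ✗
b: successors {c}; ◇p there: c:T. ✓
c: successors {d}; ◇p there: d:F. ✗
d: successors {a, e}; ◇p there: a:F, e:T. ✓
e: successors {f}; ◇p there: f:F. ✗
f: successors {g}; ◇p there: g:F. ✗
g: successors {a}; ◇p there: a:F. ✗
— 2 worlds.
For □◇¬p:
a: successors {b}; ◇¬p there: b:T. ✓
b: successors {c}; ◇¬p there: c:F. ✗
c: successors {d}; ◇¬p there: d:T. ✓
d: successors {a, e}; ◇¬p there: a:T, e:F. ✗
e: successors {f}; ◇¬p there: f:T. ✓
f: successors {g}; ◇¬p there: g:T. ✓
g: successors {a}; ◇¬p there: a:T. ✓
— 5 worlds.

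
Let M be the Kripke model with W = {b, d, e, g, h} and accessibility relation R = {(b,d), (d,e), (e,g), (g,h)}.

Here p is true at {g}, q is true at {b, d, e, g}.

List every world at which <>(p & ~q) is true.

∅

b: successors {d}; p & ~q there: d:F. ✗
d: successors {e}; p & ~q there: e:F. ✗
e: successors {g}; p & ~q there: g:F. ✗
g: successors {h}; p & ~q there: h:F. ✗
h: no successors, so <>(p & ~q) fails. ✗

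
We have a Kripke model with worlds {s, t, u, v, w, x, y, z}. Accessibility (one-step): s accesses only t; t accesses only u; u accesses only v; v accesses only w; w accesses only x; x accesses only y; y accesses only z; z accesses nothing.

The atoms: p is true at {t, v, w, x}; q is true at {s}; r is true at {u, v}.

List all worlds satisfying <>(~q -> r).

s: successors {t}; ~q -> r there: t:F. ✗
t: successors {u}; ~q -> r there: u:T. ✓
u: successors {v}; ~q -> r there: v:T. ✓
v: successors {w}; ~q -> r there: w:F. ✗
w: successors {x}; ~q -> r there: x:F. ✗
x: successors {y}; ~q -> r there: y:F. ✗
y: successors {z}; ~q -> r there: z:F. ✗
z: no successors, so <>(~q -> r) fails. ✗

{t, u}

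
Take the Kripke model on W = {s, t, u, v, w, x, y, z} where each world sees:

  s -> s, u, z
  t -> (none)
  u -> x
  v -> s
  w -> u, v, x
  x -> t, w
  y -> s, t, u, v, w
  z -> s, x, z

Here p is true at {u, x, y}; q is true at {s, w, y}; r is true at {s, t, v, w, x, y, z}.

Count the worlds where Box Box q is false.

s: successors {s, u, z}; Box q there: s:F, u:F, z:F. ✗
t: no successors, so Box Box q holds vacuously. ✓
u: successors {x}; Box q there: x:F. ✗
v: successors {s}; Box q there: s:F. ✗
w: successors {u, v, x}; Box q there: u:F, v:T, x:F. ✗
x: successors {t, w}; Box q there: t:T, w:F. ✗
y: successors {s, t, u, v, w}; Box q there: s:F, t:T, u:F, v:T, w:F. ✗
z: successors {s, x, z}; Box q there: s:F, x:F, z:F. ✗
Satisfying worlds: {t}.
So Box Box q fails at the other 7 worlds.

7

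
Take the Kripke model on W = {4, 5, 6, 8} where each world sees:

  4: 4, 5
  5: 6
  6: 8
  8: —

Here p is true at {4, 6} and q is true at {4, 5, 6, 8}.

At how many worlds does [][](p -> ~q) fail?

4: successors {4, 5}; [](p -> ~q) there: 4:F, 5:F. ✗
5: successors {6}; [](p -> ~q) there: 6:T. ✓
6: successors {8}; [](p -> ~q) there: 8:T. ✓
8: no successors, so [][](p -> ~q) holds vacuously. ✓
Satisfying worlds: {5, 6, 8}.
So [][](p -> ~q) fails at the other 1 world.

1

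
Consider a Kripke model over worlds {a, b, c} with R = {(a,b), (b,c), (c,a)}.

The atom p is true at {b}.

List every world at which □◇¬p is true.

a: successors {b}; ◇¬p there: b:T. ✓
b: successors {c}; ◇¬p there: c:T. ✓
c: successors {a}; ◇¬p there: a:F. ✗

{a, b}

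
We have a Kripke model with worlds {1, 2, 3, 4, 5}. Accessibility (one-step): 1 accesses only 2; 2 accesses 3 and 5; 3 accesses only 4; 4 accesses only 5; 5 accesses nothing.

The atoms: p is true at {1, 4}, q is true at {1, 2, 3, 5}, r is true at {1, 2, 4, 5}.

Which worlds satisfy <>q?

{1, 2, 4}

1: successors {2}; q there: 2:T. ✓
2: successors {3, 5}; q there: 3:T, 5:T. ✓
3: successors {4}; q there: 4:F. ✗
4: successors {5}; q there: 5:T. ✓
5: no successors, so <>q fails. ✗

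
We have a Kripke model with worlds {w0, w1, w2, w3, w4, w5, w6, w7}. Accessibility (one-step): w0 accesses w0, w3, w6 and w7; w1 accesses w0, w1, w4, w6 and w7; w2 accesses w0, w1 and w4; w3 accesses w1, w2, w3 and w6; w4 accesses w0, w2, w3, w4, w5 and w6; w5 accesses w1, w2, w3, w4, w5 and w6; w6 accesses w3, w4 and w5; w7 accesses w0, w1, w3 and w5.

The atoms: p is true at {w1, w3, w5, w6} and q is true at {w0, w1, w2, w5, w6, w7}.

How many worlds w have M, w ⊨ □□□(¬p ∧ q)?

w0: successors {w0, w3, w6, w7}; □□(¬p ∧ q) there: w0:F, w3:F, w6:F, w7:F. ✗
w1: successors {w0, w1, w4, w6, w7}; □□(¬p ∧ q) there: w0:F, w1:F, w4:F, w6:F, w7:F. ✗
w2: successors {w0, w1, w4}; □□(¬p ∧ q) there: w0:F, w1:F, w4:F. ✗
w3: successors {w1, w2, w3, w6}; □□(¬p ∧ q) there: w1:F, w2:F, w3:F, w6:F. ✗
w4: successors {w0, w2, w3, w4, w5, w6}; □□(¬p ∧ q) there: w0:F, w2:F, w3:F, w4:F, w5:F, w6:F. ✗
w5: successors {w1, w2, w3, w4, w5, w6}; □□(¬p ∧ q) there: w1:F, w2:F, w3:F, w4:F, w5:F, w6:F. ✗
w6: successors {w3, w4, w5}; □□(¬p ∧ q) there: w3:F, w4:F, w5:F. ✗
w7: successors {w0, w1, w3, w5}; □□(¬p ∧ q) there: w0:F, w1:F, w3:F, w5:F. ✗
Satisfying worlds: ∅.

0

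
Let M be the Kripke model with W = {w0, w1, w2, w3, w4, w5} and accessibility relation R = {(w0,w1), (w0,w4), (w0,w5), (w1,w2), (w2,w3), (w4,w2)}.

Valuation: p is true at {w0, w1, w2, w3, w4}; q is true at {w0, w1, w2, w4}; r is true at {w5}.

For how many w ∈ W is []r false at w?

w0: successors {w1, w4, w5}; r there: w1:F, w4:F, w5:T. ✗
w1: successors {w2}; r there: w2:F. ✗
w2: successors {w3}; r there: w3:F. ✗
w3: no successors, so []r holds vacuously. ✓
w4: successors {w2}; r there: w2:F. ✗
w5: no successors, so []r holds vacuously. ✓
Satisfying worlds: {w3, w5}.
So []r fails at the other 4 worlds.

4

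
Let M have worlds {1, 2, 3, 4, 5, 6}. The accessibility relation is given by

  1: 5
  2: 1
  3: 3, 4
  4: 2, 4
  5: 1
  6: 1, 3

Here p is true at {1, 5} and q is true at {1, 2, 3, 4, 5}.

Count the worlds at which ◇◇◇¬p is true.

1: successors {5}; ◇◇¬p there: 5:F. ✗
2: successors {1}; ◇◇¬p there: 1:F. ✗
3: successors {3, 4}; ◇◇¬p there: 3:T, 4:T. ✓
4: successors {2, 4}; ◇◇¬p there: 2:F, 4:T. ✓
5: successors {1}; ◇◇¬p there: 1:F. ✗
6: successors {1, 3}; ◇◇¬p there: 1:F, 3:T. ✓
Satisfying worlds: {3, 4, 6}.

3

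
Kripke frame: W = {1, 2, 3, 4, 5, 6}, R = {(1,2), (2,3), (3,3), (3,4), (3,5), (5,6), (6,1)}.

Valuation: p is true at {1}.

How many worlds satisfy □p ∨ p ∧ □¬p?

3

1: □p is F, p ∧ □¬p is T. ✓
2: □p is F, p ∧ □¬p is F. ✗
3: □p is F, p ∧ □¬p is F. ✗
4: □p is T, p ∧ □¬p is F. ✓
5: □p is F, p ∧ □¬p is F. ✗
6: □p is T, p ∧ □¬p is F. ✓
Satisfying worlds: {1, 4, 6}.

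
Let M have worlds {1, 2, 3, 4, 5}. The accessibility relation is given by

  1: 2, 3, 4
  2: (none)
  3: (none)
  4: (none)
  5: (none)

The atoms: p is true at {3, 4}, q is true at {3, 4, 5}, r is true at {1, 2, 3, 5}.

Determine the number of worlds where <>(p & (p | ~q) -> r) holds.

1

1: successors {2, 3, 4}; p & (p | ~q) -> r there: 2:T, 3:T, 4:F. ✓
2: no successors, so <>(p & (p | ~q) -> r) fails. ✗
3: no successors, so <>(p & (p | ~q) -> r) fails. ✗
4: no successors, so <>(p & (p | ~q) -> r) fails. ✗
5: no successors, so <>(p & (p | ~q) -> r) fails. ✗
Satisfying worlds: {1}.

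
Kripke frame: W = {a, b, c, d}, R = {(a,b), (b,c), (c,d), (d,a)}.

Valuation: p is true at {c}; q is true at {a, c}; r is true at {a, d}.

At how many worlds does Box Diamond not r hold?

a: successors {b}; Diamond not r there: b:T. ✓
b: successors {c}; Diamond not r there: c:F. ✗
c: successors {d}; Diamond not r there: d:F. ✗
d: successors {a}; Diamond not r there: a:T. ✓
Satisfying worlds: {a, d}.

2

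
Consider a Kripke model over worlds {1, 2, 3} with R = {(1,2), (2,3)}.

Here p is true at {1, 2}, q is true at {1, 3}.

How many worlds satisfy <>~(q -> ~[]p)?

1

1: successors {2}; ~(q -> ~[]p) there: 2:F. ✗
2: successors {3}; ~(q -> ~[]p) there: 3:T. ✓
3: no successors, so <>~(q -> ~[]p) fails. ✗
Satisfying worlds: {2}.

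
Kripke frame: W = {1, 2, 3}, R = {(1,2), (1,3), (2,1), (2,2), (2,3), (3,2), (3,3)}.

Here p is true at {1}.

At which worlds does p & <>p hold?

∅

1: p is T, <>p is F. ✗
2: p is F, <>p is T. ✗
3: p is F, <>p is F. ✗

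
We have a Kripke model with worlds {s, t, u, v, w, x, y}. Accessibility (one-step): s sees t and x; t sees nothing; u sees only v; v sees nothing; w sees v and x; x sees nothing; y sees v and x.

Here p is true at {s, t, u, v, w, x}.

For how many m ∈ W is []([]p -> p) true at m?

s: successors {t, x}; []p -> p there: t:T, x:T. ✓
t: no successors, so []([]p -> p) holds vacuously. ✓
u: successors {v}; []p -> p there: v:T. ✓
v: no successors, so []([]p -> p) holds vacuously. ✓
w: successors {v, x}; []p -> p there: v:T, x:T. ✓
x: no successors, so []([]p -> p) holds vacuously. ✓
y: successors {v, x}; []p -> p there: v:T, x:T. ✓
Satisfying worlds: {s, t, u, v, w, x, y}.

7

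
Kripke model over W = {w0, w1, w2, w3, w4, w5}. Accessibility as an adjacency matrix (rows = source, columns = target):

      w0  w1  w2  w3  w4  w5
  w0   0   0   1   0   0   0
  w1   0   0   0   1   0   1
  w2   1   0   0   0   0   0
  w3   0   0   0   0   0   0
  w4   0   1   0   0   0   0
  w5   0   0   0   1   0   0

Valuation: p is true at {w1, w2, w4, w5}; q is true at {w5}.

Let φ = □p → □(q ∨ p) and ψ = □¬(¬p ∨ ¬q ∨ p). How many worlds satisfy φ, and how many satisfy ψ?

6 and 1

For □p → □(q ∨ p):
w0: □p is T, □(q ∨ p) is T. ✓
w1: □p is F, □(q ∨ p) is F. ✓
w2: □p is F, □(q ∨ p) is F. ✓
w3: □p is T, □(q ∨ p) is T. ✓
w4: □p is T, □(q ∨ p) is T. ✓
w5: □p is F, □(q ∨ p) is F. ✓
— 6 worlds.
For □¬(¬p ∨ ¬q ∨ p):
w0: successors {w2}; ¬(¬p ∨ ¬q ∨ p) there: w2:F. ✗
w1: successors {w3, w5}; ¬(¬p ∨ ¬q ∨ p) there: w3:F, w5:F. ✗
w2: successors {w0}; ¬(¬p ∨ ¬q ∨ p) there: w0:F. ✗
w3: no successors, so □¬(¬p ∨ ¬q ∨ p) holds vacuously. ✓
w4: successors {w1}; ¬(¬p ∨ ¬q ∨ p) there: w1:F. ✗
w5: successors {w3}; ¬(¬p ∨ ¬q ∨ p) there: w3:F. ✗
— 1 world.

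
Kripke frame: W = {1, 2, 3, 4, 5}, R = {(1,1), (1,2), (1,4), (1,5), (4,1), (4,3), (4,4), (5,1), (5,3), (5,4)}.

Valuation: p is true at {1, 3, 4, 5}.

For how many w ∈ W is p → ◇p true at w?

4

1: p is T, ◇p is T. ✓
2: p is F, ◇p is F. ✓
3: p is T, ◇p is F. ✗
4: p is T, ◇p is T. ✓
5: p is T, ◇p is T. ✓
Satisfying worlds: {1, 2, 4, 5}.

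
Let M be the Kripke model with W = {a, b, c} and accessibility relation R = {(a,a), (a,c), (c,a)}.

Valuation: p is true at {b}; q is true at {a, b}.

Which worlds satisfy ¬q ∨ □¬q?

{b, c}

a: ¬q is F, □¬q is F. ✗
b: ¬q is F, □¬q is T. ✓
c: ¬q is T, □¬q is F. ✓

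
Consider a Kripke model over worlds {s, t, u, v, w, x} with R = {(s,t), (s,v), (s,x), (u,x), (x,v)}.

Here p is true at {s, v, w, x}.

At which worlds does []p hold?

{t, u, v, w, x}

s: successors {t, v, x}; p there: t:F, v:T, x:T. ✗
t: no successors, so []p holds vacuously. ✓
u: successors {x}; p there: x:T. ✓
v: no successors, so []p holds vacuously. ✓
w: no successors, so []p holds vacuously. ✓
x: successors {v}; p there: v:T. ✓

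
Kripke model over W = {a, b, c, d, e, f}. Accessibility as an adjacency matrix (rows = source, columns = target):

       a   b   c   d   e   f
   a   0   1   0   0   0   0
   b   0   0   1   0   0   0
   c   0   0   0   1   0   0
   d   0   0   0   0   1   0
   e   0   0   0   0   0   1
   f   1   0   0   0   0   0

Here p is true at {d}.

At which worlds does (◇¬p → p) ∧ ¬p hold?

a: ◇¬p → p is F, ¬p is T. ✗
b: ◇¬p → p is F, ¬p is T. ✗
c: ◇¬p → p is T, ¬p is T. ✓
d: ◇¬p → p is T, ¬p is F. ✗
e: ◇¬p → p is F, ¬p is T. ✗
f: ◇¬p → p is F, ¬p is T. ✗

{c}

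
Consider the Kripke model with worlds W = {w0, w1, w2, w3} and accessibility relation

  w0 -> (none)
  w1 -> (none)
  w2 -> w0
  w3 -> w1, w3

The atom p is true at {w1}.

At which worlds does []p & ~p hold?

w0: []p is T, ~p is T. ✓
w1: []p is T, ~p is F. ✗
w2: []p is F, ~p is T. ✗
w3: []p is F, ~p is T. ✗

{w0}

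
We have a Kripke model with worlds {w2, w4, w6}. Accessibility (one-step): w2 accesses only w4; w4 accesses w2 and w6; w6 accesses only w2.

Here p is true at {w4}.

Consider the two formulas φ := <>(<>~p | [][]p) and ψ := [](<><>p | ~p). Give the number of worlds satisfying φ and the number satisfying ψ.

For <>(<>~p | [][]p):
w2: successors {w4}; <>~p | [][]p there: w4:T. ✓
w4: successors {w2, w6}; <>~p | [][]p there: w2:F, w6:T. ✓
w6: successors {w2}; <>~p | [][]p there: w2:F. ✗
— 2 worlds.
For [](<><>p | ~p):
w2: successors {w4}; <><>p | ~p there: w4:T. ✓
w4: successors {w2, w6}; <><>p | ~p there: w2:T, w6:T. ✓
w6: successors {w2}; <><>p | ~p there: w2:T. ✓
— 3 worlds.

2 and 3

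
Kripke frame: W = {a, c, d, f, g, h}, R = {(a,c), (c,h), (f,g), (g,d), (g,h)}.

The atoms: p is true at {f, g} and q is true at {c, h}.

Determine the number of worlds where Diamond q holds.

3

a: successors {c}; q there: c:T. ✓
c: successors {h}; q there: h:T. ✓
d: no successors, so Diamond q fails. ✗
f: successors {g}; q there: g:F. ✗
g: successors {d, h}; q there: d:F, h:T. ✓
h: no successors, so Diamond q fails. ✗
Satisfying worlds: {a, c, g}.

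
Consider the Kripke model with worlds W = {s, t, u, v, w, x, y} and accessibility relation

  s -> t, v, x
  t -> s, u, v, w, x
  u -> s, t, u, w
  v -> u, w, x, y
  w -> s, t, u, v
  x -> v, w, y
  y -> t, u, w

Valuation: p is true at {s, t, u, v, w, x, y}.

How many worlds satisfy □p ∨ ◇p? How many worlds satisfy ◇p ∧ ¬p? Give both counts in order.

For □p ∨ ◇p:
s: □p is T, ◇p is T. ✓
t: □p is T, ◇p is T. ✓
u: □p is T, ◇p is T. ✓
v: □p is T, ◇p is T. ✓
w: □p is T, ◇p is T. ✓
x: □p is T, ◇p is T. ✓
y: □p is T, ◇p is T. ✓
— 7 worlds.
For ◇p ∧ ¬p:
s: ◇p is T, ¬p is F. ✗
t: ◇p is T, ¬p is F. ✗
u: ◇p is T, ¬p is F. ✗
v: ◇p is T, ¬p is F. ✗
w: ◇p is T, ¬p is F. ✗
x: ◇p is T, ¬p is F. ✗
y: ◇p is T, ¬p is F. ✗
— 0 worlds.

7 and 0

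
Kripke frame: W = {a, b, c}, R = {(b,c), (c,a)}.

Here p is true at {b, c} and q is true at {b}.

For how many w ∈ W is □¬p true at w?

a: no successors, so □¬p holds vacuously. ✓
b: successors {c}; ¬p there: c:F. ✗
c: successors {a}; ¬p there: a:T. ✓
Satisfying worlds: {a, c}.

2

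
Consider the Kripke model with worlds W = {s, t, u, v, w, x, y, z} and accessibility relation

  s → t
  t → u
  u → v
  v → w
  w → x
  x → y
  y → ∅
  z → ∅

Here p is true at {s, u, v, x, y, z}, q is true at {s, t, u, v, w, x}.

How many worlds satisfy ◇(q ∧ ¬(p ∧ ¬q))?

s: successors {t}; q ∧ ¬(p ∧ ¬q) there: t:T. ✓
t: successors {u}; q ∧ ¬(p ∧ ¬q) there: u:T. ✓
u: successors {v}; q ∧ ¬(p ∧ ¬q) there: v:T. ✓
v: successors {w}; q ∧ ¬(p ∧ ¬q) there: w:T. ✓
w: successors {x}; q ∧ ¬(p ∧ ¬q) there: x:T. ✓
x: successors {y}; q ∧ ¬(p ∧ ¬q) there: y:F. ✗
y: no successors, so ◇(q ∧ ¬(p ∧ ¬q)) fails. ✗
z: no successors, so ◇(q ∧ ¬(p ∧ ¬q)) fails. ✗
Satisfying worlds: {s, t, u, v, w}.

5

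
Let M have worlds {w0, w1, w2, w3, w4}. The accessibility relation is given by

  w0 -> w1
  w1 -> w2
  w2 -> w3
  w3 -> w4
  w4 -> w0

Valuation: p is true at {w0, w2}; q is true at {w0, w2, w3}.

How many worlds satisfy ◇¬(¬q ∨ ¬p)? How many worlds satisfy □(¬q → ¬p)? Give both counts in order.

For ◇¬(¬q ∨ ¬p):
w0: successors {w1}; ¬(¬q ∨ ¬p) there: w1:F. ✗
w1: successors {w2}; ¬(¬q ∨ ¬p) there: w2:T. ✓
w2: successors {w3}; ¬(¬q ∨ ¬p) there: w3:F. ✗
w3: successors {w4}; ¬(¬q ∨ ¬p) there: w4:F. ✗
w4: successors {w0}; ¬(¬q ∨ ¬p) there: w0:T. ✓
— 2 worlds.
For □(¬q → ¬p):
w0: successors {w1}; ¬q → ¬p there: w1:T. ✓
w1: successors {w2}; ¬q → ¬p there: w2:T. ✓
w2: successors {w3}; ¬q → ¬p there: w3:T. ✓
w3: successors {w4}; ¬q → ¬p there: w4:T. ✓
w4: successors {w0}; ¬q → ¬p there: w0:T. ✓
— 5 worlds.

2 and 5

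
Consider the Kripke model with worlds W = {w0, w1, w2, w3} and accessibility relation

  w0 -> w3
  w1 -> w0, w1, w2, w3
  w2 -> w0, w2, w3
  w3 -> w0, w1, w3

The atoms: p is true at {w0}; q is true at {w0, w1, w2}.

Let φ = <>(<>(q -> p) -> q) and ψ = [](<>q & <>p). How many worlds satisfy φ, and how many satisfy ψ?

For <>(<>(q -> p) -> q):
w0: successors {w3}; <>(q -> p) -> q there: w3:F. ✗
w1: successors {w0, w1, w2, w3}; <>(q -> p) -> q there: w0:T, w1:T, w2:T, w3:F. ✓
w2: successors {w0, w2, w3}; <>(q -> p) -> q there: w0:T, w2:T, w3:F. ✓
w3: successors {w0, w1, w3}; <>(q -> p) -> q there: w0:T, w1:T, w3:F. ✓
— 3 worlds.
For [](<>q & <>p):
w0: successors {w3}; <>q & <>p there: w3:T. ✓
w1: successors {w0, w1, w2, w3}; <>q & <>p there: w0:F, w1:T, w2:T, w3:T. ✗
w2: successors {w0, w2, w3}; <>q & <>p there: w0:F, w2:T, w3:T. ✗
w3: successors {w0, w1, w3}; <>q & <>p there: w0:F, w1:T, w3:T. ✗
— 1 world.

3 and 1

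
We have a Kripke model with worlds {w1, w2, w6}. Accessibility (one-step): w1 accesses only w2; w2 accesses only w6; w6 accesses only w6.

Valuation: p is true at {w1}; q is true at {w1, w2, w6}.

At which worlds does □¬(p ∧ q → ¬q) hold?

∅

w1: successors {w2}; ¬(p ∧ q → ¬q) there: w2:F. ✗
w2: successors {w6}; ¬(p ∧ q → ¬q) there: w6:F. ✗
w6: successors {w6}; ¬(p ∧ q → ¬q) there: w6:F. ✗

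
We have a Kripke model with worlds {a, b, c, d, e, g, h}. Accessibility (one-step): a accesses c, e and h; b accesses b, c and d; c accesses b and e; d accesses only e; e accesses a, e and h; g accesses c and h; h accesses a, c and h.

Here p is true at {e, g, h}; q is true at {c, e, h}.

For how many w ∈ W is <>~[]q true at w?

7

a: successors {c, e, h}; ~[]q there: c:T, e:T, h:T. ✓
b: successors {b, c, d}; ~[]q there: b:T, c:T, d:F. ✓
c: successors {b, e}; ~[]q there: b:T, e:T. ✓
d: successors {e}; ~[]q there: e:T. ✓
e: successors {a, e, h}; ~[]q there: a:F, e:T, h:T. ✓
g: successors {c, h}; ~[]q there: c:T, h:T. ✓
h: successors {a, c, h}; ~[]q there: a:F, c:T, h:T. ✓
Satisfying worlds: {a, b, c, d, e, g, h}.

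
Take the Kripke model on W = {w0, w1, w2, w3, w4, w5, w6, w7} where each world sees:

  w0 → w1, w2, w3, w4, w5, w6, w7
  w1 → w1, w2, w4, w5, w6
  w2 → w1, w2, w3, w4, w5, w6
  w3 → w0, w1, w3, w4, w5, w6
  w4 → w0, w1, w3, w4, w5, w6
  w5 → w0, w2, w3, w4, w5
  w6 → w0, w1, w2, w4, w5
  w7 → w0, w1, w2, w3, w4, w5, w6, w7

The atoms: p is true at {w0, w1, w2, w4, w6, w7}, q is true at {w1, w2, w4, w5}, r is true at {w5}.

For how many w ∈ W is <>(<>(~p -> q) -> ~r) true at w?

w0: successors {w1, w2, w3, w4, w5, w6, w7}; <>(~p -> q) -> ~r there: w1:T, w2:T, w3:T, w4:T, w5:F, w6:T, w7:T. ✓
w1: successors {w1, w2, w4, w5, w6}; <>(~p -> q) -> ~r there: w1:T, w2:T, w4:T, w5:F, w6:T. ✓
w2: successors {w1, w2, w3, w4, w5, w6}; <>(~p -> q) -> ~r there: w1:T, w2:T, w3:T, w4:T, w5:F, w6:T. ✓
w3: successors {w0, w1, w3, w4, w5, w6}; <>(~p -> q) -> ~r there: w0:T, w1:T, w3:T, w4:T, w5:F, w6:T. ✓
w4: successors {w0, w1, w3, w4, w5, w6}; <>(~p -> q) -> ~r there: w0:T, w1:T, w3:T, w4:T, w5:F, w6:T. ✓
w5: successors {w0, w2, w3, w4, w5}; <>(~p -> q) -> ~r there: w0:T, w2:T, w3:T, w4:T, w5:F. ✓
w6: successors {w0, w1, w2, w4, w5}; <>(~p -> q) -> ~r there: w0:T, w1:T, w2:T, w4:T, w5:F. ✓
w7: successors {w0, w1, w2, w3, w4, w5, w6, w7}; <>(~p -> q) -> ~r there: w0:T, w1:T, w2:T, w3:T, w4:T, w5:F, w6:T, w7:T. ✓
Satisfying worlds: {w0, w1, w2, w3, w4, w5, w6, w7}.

8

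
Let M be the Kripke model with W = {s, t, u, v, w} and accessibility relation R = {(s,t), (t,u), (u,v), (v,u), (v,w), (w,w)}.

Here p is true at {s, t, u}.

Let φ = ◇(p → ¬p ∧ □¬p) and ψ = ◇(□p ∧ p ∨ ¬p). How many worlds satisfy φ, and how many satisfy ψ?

For ◇(p → ¬p ∧ □¬p):
s: successors {t}; p → ¬p ∧ □¬p there: t:F. ✗
t: successors {u}; p → ¬p ∧ □¬p there: u:F. ✗
u: successors {v}; p → ¬p ∧ □¬p there: v:T. ✓
v: successors {u, w}; p → ¬p ∧ □¬p there: u:F, w:T. ✓
w: successors {w}; p → ¬p ∧ □¬p there: w:T. ✓
— 3 worlds.
For ◇(□p ∧ p ∨ ¬p):
s: successors {t}; □p ∧ p ∨ ¬p there: t:T. ✓
t: successors {u}; □p ∧ p ∨ ¬p there: u:F. ✗
u: successors {v}; □p ∧ p ∨ ¬p there: v:T. ✓
v: successors {u, w}; □p ∧ p ∨ ¬p there: u:F, w:T. ✓
w: successors {w}; □p ∧ p ∨ ¬p there: w:T. ✓
— 4 worlds.

3 and 4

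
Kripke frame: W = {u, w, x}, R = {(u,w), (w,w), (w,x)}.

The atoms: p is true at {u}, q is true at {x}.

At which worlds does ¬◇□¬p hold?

u: ◇□¬p is T. ✗
w: ◇□¬p is T. ✗
x: ◇□¬p is F. ✓

{x}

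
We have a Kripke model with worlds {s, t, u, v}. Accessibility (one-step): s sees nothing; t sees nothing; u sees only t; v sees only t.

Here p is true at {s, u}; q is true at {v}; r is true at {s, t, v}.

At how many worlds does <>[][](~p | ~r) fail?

s: no successors, so <>[][](~p | ~r) fails. ✗
t: no successors, so <>[][](~p | ~r) fails. ✗
u: successors {t}; [][](~p | ~r) there: t:T. ✓
v: successors {t}; [][](~p | ~r) there: t:T. ✓
Satisfying worlds: {u, v}.
So <>[][](~p | ~r) fails at the other 2 worlds.

2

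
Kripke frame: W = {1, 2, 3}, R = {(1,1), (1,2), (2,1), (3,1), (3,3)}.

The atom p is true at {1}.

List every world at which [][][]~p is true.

∅

1: successors {1, 2}; [][]~p there: 1:F, 2:F. ✗
2: successors {1}; [][]~p there: 1:F. ✗
3: successors {1, 3}; [][]~p there: 1:F, 3:F. ✗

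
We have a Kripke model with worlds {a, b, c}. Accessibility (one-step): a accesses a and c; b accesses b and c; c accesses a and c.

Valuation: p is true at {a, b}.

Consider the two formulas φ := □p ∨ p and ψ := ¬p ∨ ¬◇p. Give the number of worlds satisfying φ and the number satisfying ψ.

2 and 1

For □p ∨ p:
a: □p is F, p is T. ✓
b: □p is F, p is T. ✓
c: □p is F, p is F. ✗
— 2 worlds.
For ¬p ∨ ¬◇p:
a: ¬p is F, ¬◇p is F. ✗
b: ¬p is F, ¬◇p is F. ✗
c: ¬p is T, ¬◇p is F. ✓
— 1 world.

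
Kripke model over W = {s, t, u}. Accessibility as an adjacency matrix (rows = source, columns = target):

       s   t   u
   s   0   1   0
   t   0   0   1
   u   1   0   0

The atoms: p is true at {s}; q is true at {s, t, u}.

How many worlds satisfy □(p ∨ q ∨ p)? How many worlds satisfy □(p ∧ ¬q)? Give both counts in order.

For □(p ∨ q ∨ p):
s: successors {t}; p ∨ q ∨ p there: t:T. ✓
t: successors {u}; p ∨ q ∨ p there: u:T. ✓
u: successors {s}; p ∨ q ∨ p there: s:T. ✓
— 3 worlds.
For □(p ∧ ¬q):
s: successors {t}; p ∧ ¬q there: t:F. ✗
t: successors {u}; p ∧ ¬q there: u:F. ✗
u: successors {s}; p ∧ ¬q there: s:F. ✗
— 0 worlds.

3 and 0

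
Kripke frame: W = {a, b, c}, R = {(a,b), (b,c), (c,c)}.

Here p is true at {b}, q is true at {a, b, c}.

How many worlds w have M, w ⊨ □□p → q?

a: □□p is F, q is T. ✓
b: □□p is F, q is T. ✓
c: □□p is F, q is T. ✓
Satisfying worlds: {a, b, c}.

3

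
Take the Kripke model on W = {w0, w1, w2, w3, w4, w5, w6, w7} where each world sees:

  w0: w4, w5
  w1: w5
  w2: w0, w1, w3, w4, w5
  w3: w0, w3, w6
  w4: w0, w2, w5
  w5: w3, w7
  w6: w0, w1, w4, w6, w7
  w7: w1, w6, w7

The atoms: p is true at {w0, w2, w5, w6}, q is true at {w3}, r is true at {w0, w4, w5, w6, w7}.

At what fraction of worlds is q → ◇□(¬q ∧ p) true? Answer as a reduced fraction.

w0: q is F, ◇□(¬q ∧ p) is T. ✓
w1: q is F, ◇□(¬q ∧ p) is F. ✓
w2: q is F, ◇□(¬q ∧ p) is T. ✓
w3: q is T, ◇□(¬q ∧ p) is F. ✗
w4: q is F, ◇□(¬q ∧ p) is F. ✓
w5: q is F, ◇□(¬q ∧ p) is F. ✓
w6: q is F, ◇□(¬q ∧ p) is T. ✓
w7: q is F, ◇□(¬q ∧ p) is T. ✓
That's 7 of 8 worlds, so 7/8.

7/8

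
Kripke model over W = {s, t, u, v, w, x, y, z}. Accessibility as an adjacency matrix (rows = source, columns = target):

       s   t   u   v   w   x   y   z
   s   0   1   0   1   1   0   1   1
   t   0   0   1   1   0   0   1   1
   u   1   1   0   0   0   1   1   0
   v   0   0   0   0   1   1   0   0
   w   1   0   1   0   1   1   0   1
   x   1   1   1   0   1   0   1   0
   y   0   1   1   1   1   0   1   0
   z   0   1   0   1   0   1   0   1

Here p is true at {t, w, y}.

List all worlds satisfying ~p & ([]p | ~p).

s: ~p is T, []p | ~p is T. ✓
t: ~p is F, []p | ~p is F. ✗
u: ~p is T, []p | ~p is T. ✓
v: ~p is T, []p | ~p is T. ✓
w: ~p is F, []p | ~p is F. ✗
x: ~p is T, []p | ~p is T. ✓
y: ~p is F, []p | ~p is F. ✗
z: ~p is T, []p | ~p is T. ✓

{s, u, v, x, z}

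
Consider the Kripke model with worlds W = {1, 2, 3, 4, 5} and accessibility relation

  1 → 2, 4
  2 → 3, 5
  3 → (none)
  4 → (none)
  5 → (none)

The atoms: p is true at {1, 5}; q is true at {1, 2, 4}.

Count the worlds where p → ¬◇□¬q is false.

1: p is T, ¬◇□¬q is F. ✗
2: p is F, ¬◇□¬q is F. ✓
3: p is F, ¬◇□¬q is T. ✓
4: p is F, ¬◇□¬q is T. ✓
5: p is T, ¬◇□¬q is T. ✓
Satisfying worlds: {2, 3, 4, 5}.
So p → ¬◇□¬q fails at the other 1 world.

1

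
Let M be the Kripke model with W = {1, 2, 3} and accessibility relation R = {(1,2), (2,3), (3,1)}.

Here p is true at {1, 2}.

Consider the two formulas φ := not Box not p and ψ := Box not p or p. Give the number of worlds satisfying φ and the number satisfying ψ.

2 and 2

For not Box not p:
1: Box not p is F. ✓
2: Box not p is T. ✗
3: Box not p is F. ✓
— 2 worlds.
For Box not p or p:
1: Box not p is F, p is T. ✓
2: Box not p is T, p is T. ✓
3: Box not p is F, p is F. ✗
— 2 worlds.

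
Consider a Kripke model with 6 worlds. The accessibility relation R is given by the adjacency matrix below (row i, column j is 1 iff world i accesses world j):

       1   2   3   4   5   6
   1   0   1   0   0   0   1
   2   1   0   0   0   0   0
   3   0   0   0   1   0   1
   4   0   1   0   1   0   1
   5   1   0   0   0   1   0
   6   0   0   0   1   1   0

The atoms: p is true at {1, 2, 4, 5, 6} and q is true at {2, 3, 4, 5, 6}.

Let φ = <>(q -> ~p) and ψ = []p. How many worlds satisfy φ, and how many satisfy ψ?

For <>(q -> ~p):
1: successors {2, 6}; q -> ~p there: 2:F, 6:F. ✗
2: successors {1}; q -> ~p there: 1:T. ✓
3: successors {4, 6}; q -> ~p there: 4:F, 6:F. ✗
4: successors {2, 4, 6}; q -> ~p there: 2:F, 4:F, 6:F. ✗
5: successors {1, 5}; q -> ~p there: 1:T, 5:F. ✓
6: successors {4, 5}; q -> ~p there: 4:F, 5:F. ✗
— 2 worlds.
For []p:
1: successors {2, 6}; p there: 2:T, 6:T. ✓
2: successors {1}; p there: 1:T. ✓
3: successors {4, 6}; p there: 4:T, 6:T. ✓
4: successors {2, 4, 6}; p there: 2:T, 4:T, 6:T. ✓
5: successors {1, 5}; p there: 1:T, 5:T. ✓
6: successors {4, 5}; p there: 4:T, 5:T. ✓
— 6 worlds.

2 and 6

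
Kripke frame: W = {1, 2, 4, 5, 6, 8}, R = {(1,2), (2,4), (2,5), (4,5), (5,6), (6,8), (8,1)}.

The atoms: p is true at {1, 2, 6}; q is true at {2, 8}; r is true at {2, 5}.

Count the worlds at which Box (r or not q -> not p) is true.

3

1: successors {2}; r or not q -> not p there: 2:F. ✗
2: successors {4, 5}; r or not q -> not p there: 4:T, 5:T. ✓
4: successors {5}; r or not q -> not p there: 5:T. ✓
5: successors {6}; r or not q -> not p there: 6:F. ✗
6: successors {8}; r or not q -> not p there: 8:T. ✓
8: successors {1}; r or not q -> not p there: 1:F. ✗
Satisfying worlds: {2, 4, 6}.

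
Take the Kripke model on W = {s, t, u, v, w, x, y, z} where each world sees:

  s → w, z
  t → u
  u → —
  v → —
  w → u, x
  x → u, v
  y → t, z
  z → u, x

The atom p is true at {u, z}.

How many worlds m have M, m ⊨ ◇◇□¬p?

4

s: successors {w, z}; ◇□¬p there: w:T, z:T. ✓
t: successors {u}; ◇□¬p there: u:F. ✗
u: no successors, so ◇◇□¬p fails. ✗
v: no successors, so ◇◇□¬p fails. ✗
w: successors {u, x}; ◇□¬p there: u:F, x:T. ✓
x: successors {u, v}; ◇□¬p there: u:F, v:F. ✗
y: successors {t, z}; ◇□¬p there: t:T, z:T. ✓
z: successors {u, x}; ◇□¬p there: u:F, x:T. ✓
Satisfying worlds: {s, w, y, z}.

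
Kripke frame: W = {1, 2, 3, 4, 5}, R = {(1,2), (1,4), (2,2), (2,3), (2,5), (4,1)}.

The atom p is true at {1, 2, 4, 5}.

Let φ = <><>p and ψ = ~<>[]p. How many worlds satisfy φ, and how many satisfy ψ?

For <><>p:
1: successors {2, 4}; <>p there: 2:T, 4:T. ✓
2: successors {2, 3, 5}; <>p there: 2:T, 3:F, 5:F. ✓
3: no successors, so <><>p fails. ✗
4: successors {1}; <>p there: 1:T. ✓
5: no successors, so <><>p fails. ✗
— 3 worlds.
For ~<>[]p:
1: <>[]p is T. ✗
2: <>[]p is T. ✗
3: <>[]p is F. ✓
4: <>[]p is T. ✗
5: <>[]p is F. ✓
— 2 worlds.

3 and 2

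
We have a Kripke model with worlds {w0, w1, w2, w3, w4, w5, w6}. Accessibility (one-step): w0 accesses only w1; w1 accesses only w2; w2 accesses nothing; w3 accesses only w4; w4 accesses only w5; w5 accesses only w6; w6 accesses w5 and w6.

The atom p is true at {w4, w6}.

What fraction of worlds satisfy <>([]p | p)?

w0: successors {w1}; []p | p there: w1:F. ✗
w1: successors {w2}; []p | p there: w2:T. ✓
w2: no successors, so <>([]p | p) fails. ✗
w3: successors {w4}; []p | p there: w4:T. ✓
w4: successors {w5}; []p | p there: w5:T. ✓
w5: successors {w6}; []p | p there: w6:T. ✓
w6: successors {w5, w6}; []p | p there: w5:T, w6:T. ✓
That's 5 of 7 worlds, so 5/7.

5/7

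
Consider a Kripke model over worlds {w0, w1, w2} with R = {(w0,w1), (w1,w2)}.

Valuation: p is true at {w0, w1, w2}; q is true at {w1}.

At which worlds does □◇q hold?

w0: successors {w1}; ◇q there: w1:F. ✗
w1: successors {w2}; ◇q there: w2:F. ✗
w2: no successors, so □◇q holds vacuously. ✓

{w2}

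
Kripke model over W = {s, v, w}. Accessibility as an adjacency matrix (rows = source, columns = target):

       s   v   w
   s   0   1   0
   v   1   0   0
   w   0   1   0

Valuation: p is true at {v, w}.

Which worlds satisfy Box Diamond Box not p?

{v}

s: successors {v}; Diamond Box not p there: v:F. ✗
v: successors {s}; Diamond Box not p there: s:T. ✓
w: successors {v}; Diamond Box not p there: v:F. ✗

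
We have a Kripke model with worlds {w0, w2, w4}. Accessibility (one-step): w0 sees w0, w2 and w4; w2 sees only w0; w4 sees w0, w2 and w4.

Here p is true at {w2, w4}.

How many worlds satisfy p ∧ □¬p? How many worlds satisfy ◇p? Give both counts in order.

1 and 2

For p ∧ □¬p:
w0: p is F, □¬p is F. ✗
w2: p is T, □¬p is T. ✓
w4: p is T, □¬p is F. ✗
— 1 world.
For ◇p:
w0: successors {w0, w2, w4}; p there: w0:F, w2:T, w4:T. ✓
w2: successors {w0}; p there: w0:F. ✗
w4: successors {w0, w2, w4}; p there: w0:F, w2:T, w4:T. ✓
— 2 worlds.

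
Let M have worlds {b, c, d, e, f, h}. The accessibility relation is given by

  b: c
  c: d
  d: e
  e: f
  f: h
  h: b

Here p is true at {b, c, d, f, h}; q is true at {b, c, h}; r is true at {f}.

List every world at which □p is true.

b: successors {c}; p there: c:T. ✓
c: successors {d}; p there: d:T. ✓
d: successors {e}; p there: e:F. ✗
e: successors {f}; p there: f:T. ✓
f: successors {h}; p there: h:T. ✓
h: successors {b}; p there: b:T. ✓

{b, c, e, f, h}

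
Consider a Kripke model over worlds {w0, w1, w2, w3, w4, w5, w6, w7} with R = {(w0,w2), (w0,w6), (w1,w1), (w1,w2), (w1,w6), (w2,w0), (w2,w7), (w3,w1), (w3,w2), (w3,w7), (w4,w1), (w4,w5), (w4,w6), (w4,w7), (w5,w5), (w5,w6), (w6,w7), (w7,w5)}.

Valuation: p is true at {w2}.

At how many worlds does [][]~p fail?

w0: successors {w2, w6}; []~p there: w2:T, w6:T. ✓
w1: successors {w1, w2, w6}; []~p there: w1:F, w2:T, w6:T. ✗
w2: successors {w0, w7}; []~p there: w0:F, w7:T. ✗
w3: successors {w1, w2, w7}; []~p there: w1:F, w2:T, w7:T. ✗
w4: successors {w1, w5, w6, w7}; []~p there: w1:F, w5:T, w6:T, w7:T. ✗
w5: successors {w5, w6}; []~p there: w5:T, w6:T. ✓
w6: successors {w7}; []~p there: w7:T. ✓
w7: successors {w5}; []~p there: w5:T. ✓
Satisfying worlds: {w0, w5, w6, w7}.
So [][]~p fails at the other 4 worlds.

4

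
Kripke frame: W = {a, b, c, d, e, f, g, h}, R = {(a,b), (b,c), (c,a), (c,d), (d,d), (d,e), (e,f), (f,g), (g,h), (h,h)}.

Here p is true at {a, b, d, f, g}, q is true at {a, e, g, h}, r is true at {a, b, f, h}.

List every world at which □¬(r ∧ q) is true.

a: successors {b}; ¬(r ∧ q) there: b:T. ✓
b: successors {c}; ¬(r ∧ q) there: c:T. ✓
c: successors {a, d}; ¬(r ∧ q) there: a:F, d:T. ✗
d: successors {d, e}; ¬(r ∧ q) there: d:T, e:T. ✓
e: successors {f}; ¬(r ∧ q) there: f:T. ✓
f: successors {g}; ¬(r ∧ q) there: g:T. ✓
g: successors {h}; ¬(r ∧ q) there: h:F. ✗
h: successors {h}; ¬(r ∧ q) there: h:F. ✗

{a, b, d, e, f}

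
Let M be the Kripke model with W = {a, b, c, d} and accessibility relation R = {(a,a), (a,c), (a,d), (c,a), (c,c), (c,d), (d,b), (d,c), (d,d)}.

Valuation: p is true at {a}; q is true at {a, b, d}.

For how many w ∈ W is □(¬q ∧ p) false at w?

a: successors {a, c, d}; ¬q ∧ p there: a:F, c:F, d:F. ✗
b: no successors, so □(¬q ∧ p) holds vacuously. ✓
c: successors {a, c, d}; ¬q ∧ p there: a:F, c:F, d:F. ✗
d: successors {b, c, d}; ¬q ∧ p there: b:F, c:F, d:F. ✗
Satisfying worlds: {b}.
So □(¬q ∧ p) fails at the other 3 worlds.

3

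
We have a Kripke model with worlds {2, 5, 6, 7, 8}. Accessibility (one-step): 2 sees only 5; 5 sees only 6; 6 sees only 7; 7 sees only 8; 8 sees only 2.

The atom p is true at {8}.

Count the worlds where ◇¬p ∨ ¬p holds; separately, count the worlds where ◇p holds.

For ◇¬p ∨ ¬p:
2: ◇¬p is T, ¬p is T. ✓
5: ◇¬p is T, ¬p is T. ✓
6: ◇¬p is T, ¬p is T. ✓
7: ◇¬p is F, ¬p is T. ✓
8: ◇¬p is T, ¬p is F. ✓
— 5 worlds.
For ◇p:
2: successors {5}; p there: 5:F. ✗
5: successors {6}; p there: 6:F. ✗
6: successors {7}; p there: 7:F. ✗
7: successors {8}; p there: 8:T. ✓
8: successors {2}; p there: 2:F. ✗
— 1 world.

5 and 1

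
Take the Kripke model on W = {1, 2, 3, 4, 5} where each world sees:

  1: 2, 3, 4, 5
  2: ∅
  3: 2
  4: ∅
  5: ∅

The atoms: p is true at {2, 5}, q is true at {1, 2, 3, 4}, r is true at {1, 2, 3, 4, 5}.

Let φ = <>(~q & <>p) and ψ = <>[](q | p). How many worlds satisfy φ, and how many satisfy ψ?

0 and 2

For <>(~q & <>p):
1: successors {2, 3, 4, 5}; ~q & <>p there: 2:F, 3:F, 4:F, 5:F. ✗
2: no successors, so <>(~q & <>p) fails. ✗
3: successors {2}; ~q & <>p there: 2:F. ✗
4: no successors, so <>(~q & <>p) fails. ✗
5: no successors, so <>(~q & <>p) fails. ✗
— 0 worlds.
For <>[](q | p):
1: successors {2, 3, 4, 5}; [](q | p) there: 2:T, 3:T, 4:T, 5:T. ✓
2: no successors, so <>[](q | p) fails. ✗
3: successors {2}; [](q | p) there: 2:T. ✓
4: no successors, so <>[](q | p) fails. ✗
5: no successors, so <>[](q | p) fails. ✗
— 2 worlds.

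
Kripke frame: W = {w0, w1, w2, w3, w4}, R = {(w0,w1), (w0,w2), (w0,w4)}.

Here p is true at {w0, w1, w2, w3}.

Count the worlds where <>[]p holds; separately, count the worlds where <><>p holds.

1 and 0

For <>[]p:
w0: successors {w1, w2, w4}; []p there: w1:T, w2:T, w4:T. ✓
w1: no successors, so <>[]p fails. ✗
w2: no successors, so <>[]p fails. ✗
w3: no successors, so <>[]p fails. ✗
w4: no successors, so <>[]p fails. ✗
— 1 world.
For <><>p:
w0: successors {w1, w2, w4}; <>p there: w1:F, w2:F, w4:F. ✗
w1: no successors, so <><>p fails. ✗
w2: no successors, so <><>p fails. ✗
w3: no successors, so <><>p fails. ✗
w4: no successors, so <><>p fails. ✗
— 0 worlds.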